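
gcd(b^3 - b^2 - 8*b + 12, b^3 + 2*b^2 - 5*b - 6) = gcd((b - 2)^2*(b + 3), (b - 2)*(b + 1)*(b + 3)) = b^2 + b - 6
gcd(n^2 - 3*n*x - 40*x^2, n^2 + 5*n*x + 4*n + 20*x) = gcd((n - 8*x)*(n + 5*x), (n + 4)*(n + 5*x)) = n + 5*x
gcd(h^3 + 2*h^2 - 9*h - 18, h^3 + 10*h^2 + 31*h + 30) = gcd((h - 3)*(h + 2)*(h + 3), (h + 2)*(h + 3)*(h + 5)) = h^2 + 5*h + 6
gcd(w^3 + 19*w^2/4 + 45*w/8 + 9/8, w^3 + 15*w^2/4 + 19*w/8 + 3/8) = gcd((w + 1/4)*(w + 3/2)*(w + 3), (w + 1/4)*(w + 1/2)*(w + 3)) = w^2 + 13*w/4 + 3/4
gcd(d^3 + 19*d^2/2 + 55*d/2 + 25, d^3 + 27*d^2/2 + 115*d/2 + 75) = d^2 + 15*d/2 + 25/2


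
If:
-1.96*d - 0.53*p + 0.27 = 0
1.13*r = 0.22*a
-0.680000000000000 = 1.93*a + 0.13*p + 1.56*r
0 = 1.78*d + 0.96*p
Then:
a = -0.27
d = 0.28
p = -0.51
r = -0.05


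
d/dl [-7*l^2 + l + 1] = 1 - 14*l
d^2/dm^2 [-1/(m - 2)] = -2/(m - 2)^3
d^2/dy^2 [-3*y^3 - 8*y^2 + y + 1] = -18*y - 16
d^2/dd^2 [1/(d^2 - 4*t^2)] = 2*(3*d^2 + 4*t^2)/(d^2 - 4*t^2)^3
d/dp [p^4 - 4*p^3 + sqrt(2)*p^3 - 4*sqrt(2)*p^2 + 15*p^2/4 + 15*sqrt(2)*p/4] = 4*p^3 - 12*p^2 + 3*sqrt(2)*p^2 - 8*sqrt(2)*p + 15*p/2 + 15*sqrt(2)/4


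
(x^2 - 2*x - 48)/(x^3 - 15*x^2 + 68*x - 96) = (x + 6)/(x^2 - 7*x + 12)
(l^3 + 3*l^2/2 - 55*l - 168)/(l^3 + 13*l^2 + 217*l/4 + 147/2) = 2*(l - 8)/(2*l + 7)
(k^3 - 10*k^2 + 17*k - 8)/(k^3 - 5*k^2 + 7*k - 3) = (k - 8)/(k - 3)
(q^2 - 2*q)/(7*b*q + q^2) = (q - 2)/(7*b + q)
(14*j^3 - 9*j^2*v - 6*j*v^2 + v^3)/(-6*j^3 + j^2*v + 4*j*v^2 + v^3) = (-7*j + v)/(3*j + v)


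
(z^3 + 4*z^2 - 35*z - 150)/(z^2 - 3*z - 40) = (z^2 - z - 30)/(z - 8)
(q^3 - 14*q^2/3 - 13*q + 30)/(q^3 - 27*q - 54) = (q - 5/3)/(q + 3)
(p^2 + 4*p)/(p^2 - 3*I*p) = (p + 4)/(p - 3*I)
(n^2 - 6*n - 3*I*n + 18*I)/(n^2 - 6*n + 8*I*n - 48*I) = (n - 3*I)/(n + 8*I)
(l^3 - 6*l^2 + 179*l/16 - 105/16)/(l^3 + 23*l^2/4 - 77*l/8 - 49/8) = (4*l^2 - 17*l + 15)/(2*(2*l^2 + 15*l + 7))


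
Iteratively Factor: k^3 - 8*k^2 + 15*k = (k - 5)*(k^2 - 3*k) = k*(k - 5)*(k - 3)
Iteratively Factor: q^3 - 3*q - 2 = (q + 1)*(q^2 - q - 2) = (q + 1)^2*(q - 2)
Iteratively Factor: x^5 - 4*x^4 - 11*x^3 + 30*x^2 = (x + 3)*(x^4 - 7*x^3 + 10*x^2) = (x - 2)*(x + 3)*(x^3 - 5*x^2) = x*(x - 2)*(x + 3)*(x^2 - 5*x) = x*(x - 5)*(x - 2)*(x + 3)*(x)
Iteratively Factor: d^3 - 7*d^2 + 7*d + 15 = (d - 5)*(d^2 - 2*d - 3) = (d - 5)*(d + 1)*(d - 3)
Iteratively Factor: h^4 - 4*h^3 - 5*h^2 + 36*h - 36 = (h - 2)*(h^3 - 2*h^2 - 9*h + 18) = (h - 2)^2*(h^2 - 9) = (h - 2)^2*(h + 3)*(h - 3)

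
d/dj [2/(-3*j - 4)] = 6/(3*j + 4)^2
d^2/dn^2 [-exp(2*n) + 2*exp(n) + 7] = (2 - 4*exp(n))*exp(n)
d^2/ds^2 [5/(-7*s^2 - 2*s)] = 10*(7*s*(7*s + 2) - 4*(7*s + 1)^2)/(s^3*(7*s + 2)^3)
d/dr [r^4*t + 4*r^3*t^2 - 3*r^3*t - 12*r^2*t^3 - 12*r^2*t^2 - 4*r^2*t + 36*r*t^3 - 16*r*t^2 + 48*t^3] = t*(4*r^3 + 12*r^2*t - 9*r^2 - 24*r*t^2 - 24*r*t - 8*r + 36*t^2 - 16*t)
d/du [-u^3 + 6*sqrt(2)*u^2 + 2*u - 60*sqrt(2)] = -3*u^2 + 12*sqrt(2)*u + 2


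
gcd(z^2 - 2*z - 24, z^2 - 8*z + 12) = z - 6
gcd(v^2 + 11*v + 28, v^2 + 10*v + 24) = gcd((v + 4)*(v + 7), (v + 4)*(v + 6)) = v + 4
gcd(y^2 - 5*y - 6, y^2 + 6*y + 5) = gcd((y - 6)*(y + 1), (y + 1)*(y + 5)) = y + 1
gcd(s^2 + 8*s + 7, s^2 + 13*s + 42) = s + 7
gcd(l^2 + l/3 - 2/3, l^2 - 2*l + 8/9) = l - 2/3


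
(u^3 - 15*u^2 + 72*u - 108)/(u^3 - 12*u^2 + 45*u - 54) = (u - 6)/(u - 3)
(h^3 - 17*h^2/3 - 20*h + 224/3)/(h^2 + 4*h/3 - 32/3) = h - 7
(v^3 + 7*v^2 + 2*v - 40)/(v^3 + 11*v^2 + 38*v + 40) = (v - 2)/(v + 2)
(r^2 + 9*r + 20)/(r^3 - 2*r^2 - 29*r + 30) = (r + 4)/(r^2 - 7*r + 6)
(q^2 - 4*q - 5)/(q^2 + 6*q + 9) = (q^2 - 4*q - 5)/(q^2 + 6*q + 9)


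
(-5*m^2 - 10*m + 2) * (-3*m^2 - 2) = 15*m^4 + 30*m^3 + 4*m^2 + 20*m - 4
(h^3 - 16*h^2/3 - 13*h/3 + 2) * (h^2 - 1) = h^5 - 16*h^4/3 - 16*h^3/3 + 22*h^2/3 + 13*h/3 - 2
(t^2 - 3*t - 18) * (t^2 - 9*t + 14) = t^4 - 12*t^3 + 23*t^2 + 120*t - 252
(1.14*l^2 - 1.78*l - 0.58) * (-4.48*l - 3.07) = -5.1072*l^3 + 4.4746*l^2 + 8.063*l + 1.7806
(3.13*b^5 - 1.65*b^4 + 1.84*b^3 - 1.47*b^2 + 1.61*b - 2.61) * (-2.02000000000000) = -6.3226*b^5 + 3.333*b^4 - 3.7168*b^3 + 2.9694*b^2 - 3.2522*b + 5.2722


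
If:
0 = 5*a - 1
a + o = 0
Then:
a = 1/5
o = -1/5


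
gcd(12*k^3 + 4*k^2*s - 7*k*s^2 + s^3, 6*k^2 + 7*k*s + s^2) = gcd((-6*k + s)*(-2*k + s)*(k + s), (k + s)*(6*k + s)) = k + s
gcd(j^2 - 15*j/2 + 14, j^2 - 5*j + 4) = j - 4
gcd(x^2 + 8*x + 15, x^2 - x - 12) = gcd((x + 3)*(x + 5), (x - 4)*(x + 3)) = x + 3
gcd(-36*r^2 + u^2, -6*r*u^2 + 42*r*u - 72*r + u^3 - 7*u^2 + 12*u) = 6*r - u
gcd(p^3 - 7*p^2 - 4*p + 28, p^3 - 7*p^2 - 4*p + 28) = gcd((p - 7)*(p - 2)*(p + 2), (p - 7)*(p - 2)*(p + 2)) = p^3 - 7*p^2 - 4*p + 28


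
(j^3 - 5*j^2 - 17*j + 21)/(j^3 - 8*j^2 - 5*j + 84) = (j - 1)/(j - 4)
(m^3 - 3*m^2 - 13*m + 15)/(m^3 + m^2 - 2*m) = (m^2 - 2*m - 15)/(m*(m + 2))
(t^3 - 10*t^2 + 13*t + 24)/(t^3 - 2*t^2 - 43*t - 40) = (t - 3)/(t + 5)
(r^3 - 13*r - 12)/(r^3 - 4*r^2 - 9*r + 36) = (r + 1)/(r - 3)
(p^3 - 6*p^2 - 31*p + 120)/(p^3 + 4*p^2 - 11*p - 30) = (p - 8)/(p + 2)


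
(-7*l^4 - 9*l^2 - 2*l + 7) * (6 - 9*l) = 63*l^5 - 42*l^4 + 81*l^3 - 36*l^2 - 75*l + 42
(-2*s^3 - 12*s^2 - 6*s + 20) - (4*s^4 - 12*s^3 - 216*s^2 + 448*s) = -4*s^4 + 10*s^3 + 204*s^2 - 454*s + 20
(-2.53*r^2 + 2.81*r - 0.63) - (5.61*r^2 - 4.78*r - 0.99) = -8.14*r^2 + 7.59*r + 0.36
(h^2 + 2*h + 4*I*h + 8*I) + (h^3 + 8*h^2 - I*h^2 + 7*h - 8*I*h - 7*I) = h^3 + 9*h^2 - I*h^2 + 9*h - 4*I*h + I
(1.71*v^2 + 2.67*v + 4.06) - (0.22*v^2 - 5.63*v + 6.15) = 1.49*v^2 + 8.3*v - 2.09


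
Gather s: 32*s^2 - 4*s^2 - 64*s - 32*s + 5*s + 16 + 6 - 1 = 28*s^2 - 91*s + 21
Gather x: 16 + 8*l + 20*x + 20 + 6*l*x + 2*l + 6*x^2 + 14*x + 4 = 10*l + 6*x^2 + x*(6*l + 34) + 40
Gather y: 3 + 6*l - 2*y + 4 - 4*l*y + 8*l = 14*l + y*(-4*l - 2) + 7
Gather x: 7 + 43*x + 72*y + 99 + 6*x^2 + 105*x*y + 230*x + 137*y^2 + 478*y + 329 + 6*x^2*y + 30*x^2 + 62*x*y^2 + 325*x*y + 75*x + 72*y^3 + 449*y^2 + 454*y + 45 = x^2*(6*y + 36) + x*(62*y^2 + 430*y + 348) + 72*y^3 + 586*y^2 + 1004*y + 480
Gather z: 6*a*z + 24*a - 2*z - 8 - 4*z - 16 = 24*a + z*(6*a - 6) - 24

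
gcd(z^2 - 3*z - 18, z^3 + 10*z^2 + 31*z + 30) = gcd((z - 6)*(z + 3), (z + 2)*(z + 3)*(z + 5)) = z + 3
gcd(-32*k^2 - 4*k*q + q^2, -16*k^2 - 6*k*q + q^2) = -8*k + q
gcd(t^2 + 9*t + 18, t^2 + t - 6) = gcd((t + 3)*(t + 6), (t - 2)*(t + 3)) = t + 3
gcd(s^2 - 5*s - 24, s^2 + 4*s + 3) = s + 3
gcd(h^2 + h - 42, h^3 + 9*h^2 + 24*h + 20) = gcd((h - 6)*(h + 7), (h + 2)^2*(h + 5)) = 1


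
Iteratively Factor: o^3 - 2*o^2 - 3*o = (o + 1)*(o^2 - 3*o) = (o - 3)*(o + 1)*(o)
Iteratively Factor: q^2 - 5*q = (q - 5)*(q)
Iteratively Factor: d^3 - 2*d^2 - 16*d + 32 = (d - 4)*(d^2 + 2*d - 8) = (d - 4)*(d - 2)*(d + 4)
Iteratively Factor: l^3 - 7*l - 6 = (l - 3)*(l^2 + 3*l + 2) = (l - 3)*(l + 1)*(l + 2)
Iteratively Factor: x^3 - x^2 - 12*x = (x + 3)*(x^2 - 4*x) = (x - 4)*(x + 3)*(x)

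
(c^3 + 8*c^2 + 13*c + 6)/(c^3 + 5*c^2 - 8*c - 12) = (c + 1)/(c - 2)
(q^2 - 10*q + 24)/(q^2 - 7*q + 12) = (q - 6)/(q - 3)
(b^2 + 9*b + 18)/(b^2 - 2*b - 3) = (b^2 + 9*b + 18)/(b^2 - 2*b - 3)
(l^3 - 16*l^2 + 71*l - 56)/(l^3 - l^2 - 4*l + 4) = (l^2 - 15*l + 56)/(l^2 - 4)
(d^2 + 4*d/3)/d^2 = (d + 4/3)/d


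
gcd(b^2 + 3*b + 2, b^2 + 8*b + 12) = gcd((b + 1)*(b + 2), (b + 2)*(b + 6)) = b + 2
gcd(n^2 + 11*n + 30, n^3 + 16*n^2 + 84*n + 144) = n + 6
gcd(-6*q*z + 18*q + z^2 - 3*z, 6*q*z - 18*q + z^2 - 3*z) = z - 3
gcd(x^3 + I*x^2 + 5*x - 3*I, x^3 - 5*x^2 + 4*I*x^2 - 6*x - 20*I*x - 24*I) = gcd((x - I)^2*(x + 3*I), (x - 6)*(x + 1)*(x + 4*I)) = 1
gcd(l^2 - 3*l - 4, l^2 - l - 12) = l - 4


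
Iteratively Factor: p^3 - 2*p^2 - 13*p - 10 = (p + 2)*(p^2 - 4*p - 5) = (p - 5)*(p + 2)*(p + 1)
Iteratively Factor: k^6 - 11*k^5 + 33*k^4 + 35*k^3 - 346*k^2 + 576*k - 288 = (k - 3)*(k^5 - 8*k^4 + 9*k^3 + 62*k^2 - 160*k + 96) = (k - 3)*(k - 1)*(k^4 - 7*k^3 + 2*k^2 + 64*k - 96) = (k - 3)*(k - 2)*(k - 1)*(k^3 - 5*k^2 - 8*k + 48) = (k - 4)*(k - 3)*(k - 2)*(k - 1)*(k^2 - k - 12) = (k - 4)*(k - 3)*(k - 2)*(k - 1)*(k + 3)*(k - 4)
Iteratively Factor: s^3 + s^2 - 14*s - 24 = (s + 3)*(s^2 - 2*s - 8) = (s - 4)*(s + 3)*(s + 2)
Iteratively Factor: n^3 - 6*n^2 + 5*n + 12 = (n + 1)*(n^2 - 7*n + 12) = (n - 3)*(n + 1)*(n - 4)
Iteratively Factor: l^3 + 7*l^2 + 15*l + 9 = (l + 3)*(l^2 + 4*l + 3) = (l + 3)^2*(l + 1)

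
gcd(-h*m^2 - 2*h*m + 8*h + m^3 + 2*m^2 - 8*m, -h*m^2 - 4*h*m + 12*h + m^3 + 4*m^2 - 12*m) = h*m - 2*h - m^2 + 2*m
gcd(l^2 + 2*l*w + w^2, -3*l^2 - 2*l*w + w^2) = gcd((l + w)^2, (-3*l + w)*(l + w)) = l + w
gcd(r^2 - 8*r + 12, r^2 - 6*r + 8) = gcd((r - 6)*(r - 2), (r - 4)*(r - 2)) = r - 2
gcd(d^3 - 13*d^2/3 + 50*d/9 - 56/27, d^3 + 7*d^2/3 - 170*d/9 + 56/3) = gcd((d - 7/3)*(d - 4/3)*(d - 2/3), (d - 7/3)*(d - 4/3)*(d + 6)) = d^2 - 11*d/3 + 28/9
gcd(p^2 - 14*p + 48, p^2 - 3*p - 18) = p - 6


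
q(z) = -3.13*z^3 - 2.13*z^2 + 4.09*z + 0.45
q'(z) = -9.39*z^2 - 4.26*z + 4.09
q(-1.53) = 0.42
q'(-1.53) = -11.37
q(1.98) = -24.10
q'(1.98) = -41.16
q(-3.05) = 56.97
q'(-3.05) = -70.27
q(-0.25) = -0.66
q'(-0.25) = 4.57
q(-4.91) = 299.52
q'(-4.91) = -201.37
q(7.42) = -1365.14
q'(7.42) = -544.50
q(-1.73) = 3.21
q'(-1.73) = -16.64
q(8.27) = -1881.76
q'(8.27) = -673.35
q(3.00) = -90.96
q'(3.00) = -93.20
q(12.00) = -5665.83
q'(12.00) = -1399.19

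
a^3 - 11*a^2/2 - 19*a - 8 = (a - 8)*(a + 1/2)*(a + 2)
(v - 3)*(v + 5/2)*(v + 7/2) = v^3 + 3*v^2 - 37*v/4 - 105/4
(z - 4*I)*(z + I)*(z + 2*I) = z^3 - I*z^2 + 10*z + 8*I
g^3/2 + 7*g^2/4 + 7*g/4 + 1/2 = (g/2 + 1)*(g + 1/2)*(g + 1)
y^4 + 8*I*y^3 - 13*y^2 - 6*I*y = y*(y + I)^2*(y + 6*I)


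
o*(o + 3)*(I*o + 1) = I*o^3 + o^2 + 3*I*o^2 + 3*o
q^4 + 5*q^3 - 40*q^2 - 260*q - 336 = (q - 7)*(q + 2)*(q + 4)*(q + 6)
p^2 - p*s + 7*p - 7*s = (p + 7)*(p - s)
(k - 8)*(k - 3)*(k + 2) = k^3 - 9*k^2 + 2*k + 48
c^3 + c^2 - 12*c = c*(c - 3)*(c + 4)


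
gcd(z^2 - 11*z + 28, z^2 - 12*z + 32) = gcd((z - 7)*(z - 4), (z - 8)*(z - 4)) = z - 4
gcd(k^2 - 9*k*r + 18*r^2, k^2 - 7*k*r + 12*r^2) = -k + 3*r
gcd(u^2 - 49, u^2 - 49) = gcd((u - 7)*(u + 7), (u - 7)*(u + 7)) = u^2 - 49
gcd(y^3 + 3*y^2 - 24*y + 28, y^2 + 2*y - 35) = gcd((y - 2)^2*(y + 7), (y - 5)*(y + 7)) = y + 7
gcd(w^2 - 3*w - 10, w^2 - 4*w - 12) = w + 2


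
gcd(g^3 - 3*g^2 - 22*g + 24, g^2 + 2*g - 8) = g + 4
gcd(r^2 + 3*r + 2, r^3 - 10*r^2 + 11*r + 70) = r + 2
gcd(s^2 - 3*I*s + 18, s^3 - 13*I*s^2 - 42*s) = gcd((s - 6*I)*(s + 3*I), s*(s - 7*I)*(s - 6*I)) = s - 6*I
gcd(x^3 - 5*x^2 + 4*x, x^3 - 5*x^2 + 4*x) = x^3 - 5*x^2 + 4*x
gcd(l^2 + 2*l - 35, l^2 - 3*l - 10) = l - 5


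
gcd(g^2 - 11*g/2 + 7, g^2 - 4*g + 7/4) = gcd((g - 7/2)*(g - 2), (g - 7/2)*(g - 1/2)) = g - 7/2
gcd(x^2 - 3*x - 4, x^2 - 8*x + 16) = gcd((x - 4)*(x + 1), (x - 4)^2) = x - 4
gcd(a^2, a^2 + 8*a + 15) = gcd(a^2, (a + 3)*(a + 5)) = 1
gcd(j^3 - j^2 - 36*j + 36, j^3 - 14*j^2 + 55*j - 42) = j^2 - 7*j + 6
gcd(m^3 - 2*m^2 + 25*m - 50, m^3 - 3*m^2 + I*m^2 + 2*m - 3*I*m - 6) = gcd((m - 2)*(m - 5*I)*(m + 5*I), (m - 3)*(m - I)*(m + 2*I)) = 1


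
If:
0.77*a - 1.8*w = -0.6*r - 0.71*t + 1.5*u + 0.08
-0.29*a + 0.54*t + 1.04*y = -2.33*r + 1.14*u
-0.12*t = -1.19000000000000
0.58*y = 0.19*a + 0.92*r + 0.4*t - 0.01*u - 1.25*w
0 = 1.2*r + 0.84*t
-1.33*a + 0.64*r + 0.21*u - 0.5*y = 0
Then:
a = -9.74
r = -6.94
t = 9.92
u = 13.80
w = -14.11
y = 22.81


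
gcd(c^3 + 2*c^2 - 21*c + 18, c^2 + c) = 1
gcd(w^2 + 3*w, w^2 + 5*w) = w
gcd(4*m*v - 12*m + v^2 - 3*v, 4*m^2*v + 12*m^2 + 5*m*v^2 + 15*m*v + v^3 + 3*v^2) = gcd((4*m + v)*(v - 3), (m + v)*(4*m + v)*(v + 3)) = 4*m + v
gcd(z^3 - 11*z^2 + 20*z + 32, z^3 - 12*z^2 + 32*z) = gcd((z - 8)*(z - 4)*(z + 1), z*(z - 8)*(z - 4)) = z^2 - 12*z + 32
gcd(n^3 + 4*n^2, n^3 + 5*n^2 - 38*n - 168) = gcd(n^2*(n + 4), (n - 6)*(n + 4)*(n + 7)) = n + 4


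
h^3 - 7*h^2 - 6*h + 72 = (h - 6)*(h - 4)*(h + 3)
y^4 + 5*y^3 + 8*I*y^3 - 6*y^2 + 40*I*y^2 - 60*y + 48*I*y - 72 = (y + 2)*(y + 3)*(y + 2*I)*(y + 6*I)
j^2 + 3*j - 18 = (j - 3)*(j + 6)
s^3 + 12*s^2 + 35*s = s*(s + 5)*(s + 7)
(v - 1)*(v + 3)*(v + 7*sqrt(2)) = v^3 + 2*v^2 + 7*sqrt(2)*v^2 - 3*v + 14*sqrt(2)*v - 21*sqrt(2)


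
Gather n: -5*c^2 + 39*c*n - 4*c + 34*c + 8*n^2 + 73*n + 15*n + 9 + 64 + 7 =-5*c^2 + 30*c + 8*n^2 + n*(39*c + 88) + 80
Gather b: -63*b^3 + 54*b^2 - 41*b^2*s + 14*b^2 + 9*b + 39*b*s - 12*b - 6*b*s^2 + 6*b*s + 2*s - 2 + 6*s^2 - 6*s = -63*b^3 + b^2*(68 - 41*s) + b*(-6*s^2 + 45*s - 3) + 6*s^2 - 4*s - 2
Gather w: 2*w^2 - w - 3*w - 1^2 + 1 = 2*w^2 - 4*w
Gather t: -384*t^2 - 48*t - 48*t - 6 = -384*t^2 - 96*t - 6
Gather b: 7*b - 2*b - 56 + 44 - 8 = 5*b - 20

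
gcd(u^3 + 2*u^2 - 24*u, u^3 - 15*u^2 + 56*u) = u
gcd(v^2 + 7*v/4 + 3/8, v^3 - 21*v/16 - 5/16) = v + 1/4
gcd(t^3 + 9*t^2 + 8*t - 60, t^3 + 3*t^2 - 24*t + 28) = t - 2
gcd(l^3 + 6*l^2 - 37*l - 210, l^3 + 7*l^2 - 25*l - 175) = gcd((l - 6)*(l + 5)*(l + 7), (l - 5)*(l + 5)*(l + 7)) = l^2 + 12*l + 35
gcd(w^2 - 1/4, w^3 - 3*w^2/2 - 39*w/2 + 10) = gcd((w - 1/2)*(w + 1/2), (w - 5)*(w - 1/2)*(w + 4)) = w - 1/2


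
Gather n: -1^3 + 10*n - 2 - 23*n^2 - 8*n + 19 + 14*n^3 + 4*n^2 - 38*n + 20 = 14*n^3 - 19*n^2 - 36*n + 36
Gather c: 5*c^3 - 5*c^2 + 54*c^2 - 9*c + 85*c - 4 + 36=5*c^3 + 49*c^2 + 76*c + 32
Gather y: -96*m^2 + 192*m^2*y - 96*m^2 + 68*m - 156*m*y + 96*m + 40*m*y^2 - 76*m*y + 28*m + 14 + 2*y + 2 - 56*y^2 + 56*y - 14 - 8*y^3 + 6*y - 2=-192*m^2 + 192*m - 8*y^3 + y^2*(40*m - 56) + y*(192*m^2 - 232*m + 64)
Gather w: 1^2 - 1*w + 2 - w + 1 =4 - 2*w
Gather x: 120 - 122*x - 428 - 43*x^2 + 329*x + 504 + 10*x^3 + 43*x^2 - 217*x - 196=10*x^3 - 10*x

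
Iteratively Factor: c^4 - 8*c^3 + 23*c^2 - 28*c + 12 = (c - 2)*(c^3 - 6*c^2 + 11*c - 6) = (c - 2)*(c - 1)*(c^2 - 5*c + 6) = (c - 2)^2*(c - 1)*(c - 3)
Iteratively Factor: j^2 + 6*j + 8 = (j + 2)*(j + 4)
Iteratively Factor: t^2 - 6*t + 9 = (t - 3)*(t - 3)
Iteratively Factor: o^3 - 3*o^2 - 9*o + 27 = (o + 3)*(o^2 - 6*o + 9) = (o - 3)*(o + 3)*(o - 3)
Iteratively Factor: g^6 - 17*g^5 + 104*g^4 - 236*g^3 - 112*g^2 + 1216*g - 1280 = (g - 4)*(g^5 - 13*g^4 + 52*g^3 - 28*g^2 - 224*g + 320) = (g - 4)*(g - 2)*(g^4 - 11*g^3 + 30*g^2 + 32*g - 160) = (g - 5)*(g - 4)*(g - 2)*(g^3 - 6*g^2 + 32) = (g - 5)*(g - 4)^2*(g - 2)*(g^2 - 2*g - 8) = (g - 5)*(g - 4)^3*(g - 2)*(g + 2)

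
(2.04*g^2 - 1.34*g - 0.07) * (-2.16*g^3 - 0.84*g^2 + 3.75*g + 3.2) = -4.4064*g^5 + 1.1808*g^4 + 8.9268*g^3 + 1.5618*g^2 - 4.5505*g - 0.224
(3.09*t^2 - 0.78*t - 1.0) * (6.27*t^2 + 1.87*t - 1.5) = 19.3743*t^4 + 0.8877*t^3 - 12.3636*t^2 - 0.7*t + 1.5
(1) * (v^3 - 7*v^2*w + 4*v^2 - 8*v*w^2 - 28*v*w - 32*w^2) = v^3 - 7*v^2*w + 4*v^2 - 8*v*w^2 - 28*v*w - 32*w^2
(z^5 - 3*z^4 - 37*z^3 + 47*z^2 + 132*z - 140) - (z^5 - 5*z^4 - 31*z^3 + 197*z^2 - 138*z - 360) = 2*z^4 - 6*z^3 - 150*z^2 + 270*z + 220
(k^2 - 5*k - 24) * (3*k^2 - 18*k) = 3*k^4 - 33*k^3 + 18*k^2 + 432*k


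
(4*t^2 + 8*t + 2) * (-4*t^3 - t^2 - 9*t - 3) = -16*t^5 - 36*t^4 - 52*t^3 - 86*t^2 - 42*t - 6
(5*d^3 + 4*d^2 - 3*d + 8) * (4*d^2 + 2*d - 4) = 20*d^5 + 26*d^4 - 24*d^3 + 10*d^2 + 28*d - 32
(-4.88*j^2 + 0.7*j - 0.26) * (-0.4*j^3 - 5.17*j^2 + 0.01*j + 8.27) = 1.952*j^5 + 24.9496*j^4 - 3.5638*j^3 - 39.0064*j^2 + 5.7864*j - 2.1502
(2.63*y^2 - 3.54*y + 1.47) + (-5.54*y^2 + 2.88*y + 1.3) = -2.91*y^2 - 0.66*y + 2.77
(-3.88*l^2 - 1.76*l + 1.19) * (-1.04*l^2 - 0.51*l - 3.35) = 4.0352*l^4 + 3.8092*l^3 + 12.658*l^2 + 5.2891*l - 3.9865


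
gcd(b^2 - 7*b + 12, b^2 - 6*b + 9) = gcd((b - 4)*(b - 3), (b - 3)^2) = b - 3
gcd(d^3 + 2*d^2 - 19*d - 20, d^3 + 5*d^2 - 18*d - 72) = d - 4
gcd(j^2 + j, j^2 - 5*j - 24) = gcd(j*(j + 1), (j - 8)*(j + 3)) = 1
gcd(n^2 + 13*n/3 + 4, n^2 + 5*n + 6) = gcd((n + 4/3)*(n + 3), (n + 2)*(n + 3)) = n + 3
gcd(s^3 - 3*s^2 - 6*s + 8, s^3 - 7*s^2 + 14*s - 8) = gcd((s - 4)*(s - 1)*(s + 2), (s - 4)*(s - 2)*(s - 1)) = s^2 - 5*s + 4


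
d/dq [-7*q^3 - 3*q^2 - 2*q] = -21*q^2 - 6*q - 2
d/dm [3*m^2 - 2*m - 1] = 6*m - 2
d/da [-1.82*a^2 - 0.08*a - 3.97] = -3.64*a - 0.08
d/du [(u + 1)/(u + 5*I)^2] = (-u - 2 + 5*I)/(u + 5*I)^3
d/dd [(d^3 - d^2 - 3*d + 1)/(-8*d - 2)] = (-8*d^3 + d^2 + 2*d + 7)/(2*(16*d^2 + 8*d + 1))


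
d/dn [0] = 0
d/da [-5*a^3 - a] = -15*a^2 - 1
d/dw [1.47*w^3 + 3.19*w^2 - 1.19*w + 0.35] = 4.41*w^2 + 6.38*w - 1.19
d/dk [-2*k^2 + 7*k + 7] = 7 - 4*k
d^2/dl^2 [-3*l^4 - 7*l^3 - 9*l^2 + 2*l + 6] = -36*l^2 - 42*l - 18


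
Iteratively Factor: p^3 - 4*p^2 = (p)*(p^2 - 4*p) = p^2*(p - 4)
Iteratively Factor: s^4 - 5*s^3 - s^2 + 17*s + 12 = (s - 3)*(s^3 - 2*s^2 - 7*s - 4) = (s - 4)*(s - 3)*(s^2 + 2*s + 1) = (s - 4)*(s - 3)*(s + 1)*(s + 1)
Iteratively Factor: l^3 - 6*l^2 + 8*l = (l - 4)*(l^2 - 2*l) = l*(l - 4)*(l - 2)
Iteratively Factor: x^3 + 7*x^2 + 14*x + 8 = (x + 4)*(x^2 + 3*x + 2) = (x + 2)*(x + 4)*(x + 1)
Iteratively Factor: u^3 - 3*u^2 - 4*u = (u - 4)*(u^2 + u) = u*(u - 4)*(u + 1)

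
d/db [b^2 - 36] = 2*b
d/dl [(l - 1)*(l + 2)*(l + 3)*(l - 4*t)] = 4*l^3 - 12*l^2*t + 12*l^2 - 32*l*t + 2*l - 4*t - 6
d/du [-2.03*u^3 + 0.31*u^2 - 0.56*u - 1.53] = -6.09*u^2 + 0.62*u - 0.56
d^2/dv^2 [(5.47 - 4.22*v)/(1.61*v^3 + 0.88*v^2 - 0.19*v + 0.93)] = (-65.631972*v^5 + 134.272068*v^4 + 114.880604*v^3 + 91.199442*v^2 - 33.907002*v - 10.04971)/(4.173281*v^9 + 6.843144*v^8 + 2.262855*v^7 + 6.298279*v^6 + 7.638699*v^5 + 0.548958*v^4 + 3.237632*v^3 + 2.384055*v^2 - 0.492993*v + 0.804357)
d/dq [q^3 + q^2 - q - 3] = 3*q^2 + 2*q - 1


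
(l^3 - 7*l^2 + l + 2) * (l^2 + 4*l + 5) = l^5 - 3*l^4 - 22*l^3 - 29*l^2 + 13*l + 10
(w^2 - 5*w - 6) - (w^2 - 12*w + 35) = 7*w - 41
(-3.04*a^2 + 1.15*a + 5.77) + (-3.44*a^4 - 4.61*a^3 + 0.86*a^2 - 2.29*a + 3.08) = -3.44*a^4 - 4.61*a^3 - 2.18*a^2 - 1.14*a + 8.85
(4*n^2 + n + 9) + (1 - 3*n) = 4*n^2 - 2*n + 10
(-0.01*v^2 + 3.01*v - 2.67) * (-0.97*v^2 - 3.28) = 0.0097*v^4 - 2.9197*v^3 + 2.6227*v^2 - 9.8728*v + 8.7576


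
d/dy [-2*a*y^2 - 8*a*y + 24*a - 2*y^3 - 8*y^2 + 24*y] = -4*a*y - 8*a - 6*y^2 - 16*y + 24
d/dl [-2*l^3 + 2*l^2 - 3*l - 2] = -6*l^2 + 4*l - 3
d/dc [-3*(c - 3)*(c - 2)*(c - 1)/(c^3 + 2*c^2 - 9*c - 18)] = 12*(-2*c^2 - 2*c + 7)/(c^4 + 10*c^3 + 37*c^2 + 60*c + 36)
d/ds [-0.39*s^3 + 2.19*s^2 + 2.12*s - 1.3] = -1.17*s^2 + 4.38*s + 2.12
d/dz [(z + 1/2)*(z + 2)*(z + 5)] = 3*z^2 + 15*z + 27/2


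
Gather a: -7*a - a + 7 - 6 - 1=-8*a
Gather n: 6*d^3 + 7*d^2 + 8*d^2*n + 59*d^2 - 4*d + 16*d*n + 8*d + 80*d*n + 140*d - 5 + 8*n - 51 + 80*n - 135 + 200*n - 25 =6*d^3 + 66*d^2 + 144*d + n*(8*d^2 + 96*d + 288) - 216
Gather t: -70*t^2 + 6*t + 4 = -70*t^2 + 6*t + 4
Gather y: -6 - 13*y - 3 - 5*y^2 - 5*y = -5*y^2 - 18*y - 9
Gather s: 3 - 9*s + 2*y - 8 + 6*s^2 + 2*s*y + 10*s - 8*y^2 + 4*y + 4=6*s^2 + s*(2*y + 1) - 8*y^2 + 6*y - 1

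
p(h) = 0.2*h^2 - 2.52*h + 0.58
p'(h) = 0.4*h - 2.52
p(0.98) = -1.70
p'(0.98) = -2.13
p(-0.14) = 0.94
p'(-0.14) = -2.58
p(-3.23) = 10.81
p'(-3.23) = -3.81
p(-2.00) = 6.42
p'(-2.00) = -3.32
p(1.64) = -3.01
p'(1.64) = -1.86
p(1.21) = -2.18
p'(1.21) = -2.04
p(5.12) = -7.08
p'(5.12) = -0.47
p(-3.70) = 12.64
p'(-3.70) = -4.00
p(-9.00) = 39.46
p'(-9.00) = -6.12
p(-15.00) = 83.38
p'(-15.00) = -8.52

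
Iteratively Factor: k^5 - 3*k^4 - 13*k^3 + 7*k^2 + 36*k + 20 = (k + 1)*(k^4 - 4*k^3 - 9*k^2 + 16*k + 20) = (k + 1)^2*(k^3 - 5*k^2 - 4*k + 20) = (k - 2)*(k + 1)^2*(k^2 - 3*k - 10) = (k - 2)*(k + 1)^2*(k + 2)*(k - 5)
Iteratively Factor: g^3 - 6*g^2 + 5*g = (g - 5)*(g^2 - g) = g*(g - 5)*(g - 1)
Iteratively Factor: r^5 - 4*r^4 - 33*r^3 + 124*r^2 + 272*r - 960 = (r - 5)*(r^4 + r^3 - 28*r^2 - 16*r + 192) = (r - 5)*(r - 4)*(r^3 + 5*r^2 - 8*r - 48) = (r - 5)*(r - 4)*(r - 3)*(r^2 + 8*r + 16) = (r - 5)*(r - 4)*(r - 3)*(r + 4)*(r + 4)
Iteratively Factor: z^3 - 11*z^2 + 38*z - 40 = (z - 2)*(z^2 - 9*z + 20) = (z - 5)*(z - 2)*(z - 4)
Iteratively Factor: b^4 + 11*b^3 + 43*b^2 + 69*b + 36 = (b + 3)*(b^3 + 8*b^2 + 19*b + 12) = (b + 1)*(b + 3)*(b^2 + 7*b + 12) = (b + 1)*(b + 3)^2*(b + 4)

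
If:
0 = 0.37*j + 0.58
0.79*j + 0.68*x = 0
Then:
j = -1.57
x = 1.82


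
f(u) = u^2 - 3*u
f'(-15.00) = -33.00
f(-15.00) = 270.00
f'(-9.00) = -21.00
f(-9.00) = 108.00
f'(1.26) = -0.48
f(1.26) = -2.19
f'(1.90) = 0.80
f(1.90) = -2.09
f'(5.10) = 7.20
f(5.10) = 10.71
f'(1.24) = -0.52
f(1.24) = -2.18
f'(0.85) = -1.30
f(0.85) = -1.83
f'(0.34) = -2.32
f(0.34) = -0.90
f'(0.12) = -2.76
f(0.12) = -0.35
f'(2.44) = 1.88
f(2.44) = -1.37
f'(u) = 2*u - 3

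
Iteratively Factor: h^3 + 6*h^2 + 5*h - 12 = (h + 4)*(h^2 + 2*h - 3) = (h + 3)*(h + 4)*(h - 1)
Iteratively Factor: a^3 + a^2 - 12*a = (a)*(a^2 + a - 12) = a*(a + 4)*(a - 3)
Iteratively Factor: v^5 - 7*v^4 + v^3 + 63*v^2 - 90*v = (v + 3)*(v^4 - 10*v^3 + 31*v^2 - 30*v) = (v - 2)*(v + 3)*(v^3 - 8*v^2 + 15*v) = v*(v - 2)*(v + 3)*(v^2 - 8*v + 15) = v*(v - 5)*(v - 2)*(v + 3)*(v - 3)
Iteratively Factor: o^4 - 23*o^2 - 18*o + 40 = (o + 2)*(o^3 - 2*o^2 - 19*o + 20) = (o - 5)*(o + 2)*(o^2 + 3*o - 4) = (o - 5)*(o - 1)*(o + 2)*(o + 4)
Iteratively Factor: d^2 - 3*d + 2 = (d - 2)*(d - 1)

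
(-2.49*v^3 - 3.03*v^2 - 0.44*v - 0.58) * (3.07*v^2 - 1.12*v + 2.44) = -7.6443*v^5 - 6.5133*v^4 - 4.0328*v^3 - 8.681*v^2 - 0.424*v - 1.4152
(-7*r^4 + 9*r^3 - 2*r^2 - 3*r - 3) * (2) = -14*r^4 + 18*r^3 - 4*r^2 - 6*r - 6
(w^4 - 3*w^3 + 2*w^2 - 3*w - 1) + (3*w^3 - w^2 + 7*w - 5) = w^4 + w^2 + 4*w - 6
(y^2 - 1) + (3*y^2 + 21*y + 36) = 4*y^2 + 21*y + 35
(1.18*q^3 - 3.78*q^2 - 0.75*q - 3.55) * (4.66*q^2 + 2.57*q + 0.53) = 5.4988*q^5 - 14.5822*q^4 - 12.5842*q^3 - 20.4739*q^2 - 9.521*q - 1.8815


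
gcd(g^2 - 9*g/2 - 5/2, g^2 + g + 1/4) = g + 1/2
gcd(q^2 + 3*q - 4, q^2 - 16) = q + 4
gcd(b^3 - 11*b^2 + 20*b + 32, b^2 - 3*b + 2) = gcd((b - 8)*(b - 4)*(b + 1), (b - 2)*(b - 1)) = 1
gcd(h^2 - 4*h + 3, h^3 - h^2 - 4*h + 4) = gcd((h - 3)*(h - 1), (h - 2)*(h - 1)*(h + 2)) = h - 1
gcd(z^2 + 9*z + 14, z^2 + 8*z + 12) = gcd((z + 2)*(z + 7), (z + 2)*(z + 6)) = z + 2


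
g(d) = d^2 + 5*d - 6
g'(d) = 2*d + 5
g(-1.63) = -11.49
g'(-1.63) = 1.74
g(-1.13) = -10.37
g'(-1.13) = 2.74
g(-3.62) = -11.00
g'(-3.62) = -2.24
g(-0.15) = -6.73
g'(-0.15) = 4.70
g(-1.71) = -11.63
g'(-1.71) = 1.58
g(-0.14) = -6.68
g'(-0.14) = 4.72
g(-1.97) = -11.97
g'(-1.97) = 1.06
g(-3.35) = -11.53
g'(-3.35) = -1.70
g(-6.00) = 0.00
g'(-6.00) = -7.00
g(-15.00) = 144.00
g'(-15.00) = -25.00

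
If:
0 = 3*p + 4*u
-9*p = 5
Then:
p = -5/9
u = 5/12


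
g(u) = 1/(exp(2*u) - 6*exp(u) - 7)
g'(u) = (-2*exp(2*u) + 6*exp(u))/(exp(2*u) - 6*exp(u) - 7)^2 = 2*(3 - exp(u))*exp(u)/(-exp(2*u) + 6*exp(u) + 7)^2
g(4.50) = 0.00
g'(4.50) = -0.00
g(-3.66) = -0.14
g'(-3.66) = 0.00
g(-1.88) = -0.13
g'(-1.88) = 0.01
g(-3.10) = -0.14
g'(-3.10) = 0.01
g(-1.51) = -0.12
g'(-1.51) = 0.02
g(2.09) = 0.10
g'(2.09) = -0.85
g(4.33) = 0.00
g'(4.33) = -0.00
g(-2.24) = -0.13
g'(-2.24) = 0.01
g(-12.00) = -0.14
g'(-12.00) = 0.00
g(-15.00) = -0.14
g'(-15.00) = 0.00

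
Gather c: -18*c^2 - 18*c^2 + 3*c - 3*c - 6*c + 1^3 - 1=-36*c^2 - 6*c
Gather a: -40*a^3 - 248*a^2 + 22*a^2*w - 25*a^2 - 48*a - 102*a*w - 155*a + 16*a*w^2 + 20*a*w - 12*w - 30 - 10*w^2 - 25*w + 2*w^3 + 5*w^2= -40*a^3 + a^2*(22*w - 273) + a*(16*w^2 - 82*w - 203) + 2*w^3 - 5*w^2 - 37*w - 30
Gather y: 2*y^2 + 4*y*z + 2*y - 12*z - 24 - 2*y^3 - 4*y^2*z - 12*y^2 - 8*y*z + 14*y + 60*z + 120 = -2*y^3 + y^2*(-4*z - 10) + y*(16 - 4*z) + 48*z + 96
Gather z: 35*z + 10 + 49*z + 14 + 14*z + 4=98*z + 28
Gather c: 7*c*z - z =7*c*z - z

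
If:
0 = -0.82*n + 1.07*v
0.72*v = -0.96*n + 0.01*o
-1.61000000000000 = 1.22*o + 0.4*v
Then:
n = -0.01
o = -1.32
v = -0.01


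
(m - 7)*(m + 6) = m^2 - m - 42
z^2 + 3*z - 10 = (z - 2)*(z + 5)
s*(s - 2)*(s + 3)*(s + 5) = s^4 + 6*s^3 - s^2 - 30*s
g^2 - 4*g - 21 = (g - 7)*(g + 3)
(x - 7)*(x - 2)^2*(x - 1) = x^4 - 12*x^3 + 43*x^2 - 60*x + 28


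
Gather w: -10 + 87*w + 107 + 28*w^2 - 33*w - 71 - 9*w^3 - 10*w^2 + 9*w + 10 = -9*w^3 + 18*w^2 + 63*w + 36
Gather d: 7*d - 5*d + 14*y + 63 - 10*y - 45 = 2*d + 4*y + 18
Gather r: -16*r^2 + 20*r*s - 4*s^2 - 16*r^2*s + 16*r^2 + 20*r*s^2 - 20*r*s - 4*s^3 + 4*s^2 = -16*r^2*s + 20*r*s^2 - 4*s^3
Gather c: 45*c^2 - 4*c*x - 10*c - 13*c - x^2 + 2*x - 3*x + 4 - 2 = 45*c^2 + c*(-4*x - 23) - x^2 - x + 2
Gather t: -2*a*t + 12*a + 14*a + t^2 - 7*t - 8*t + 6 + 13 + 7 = 26*a + t^2 + t*(-2*a - 15) + 26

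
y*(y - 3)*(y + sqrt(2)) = y^3 - 3*y^2 + sqrt(2)*y^2 - 3*sqrt(2)*y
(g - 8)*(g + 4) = g^2 - 4*g - 32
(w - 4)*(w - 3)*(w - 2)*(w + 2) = w^4 - 7*w^3 + 8*w^2 + 28*w - 48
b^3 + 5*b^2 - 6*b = b*(b - 1)*(b + 6)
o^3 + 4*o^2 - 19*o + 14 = (o - 2)*(o - 1)*(o + 7)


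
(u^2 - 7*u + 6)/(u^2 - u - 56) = (-u^2 + 7*u - 6)/(-u^2 + u + 56)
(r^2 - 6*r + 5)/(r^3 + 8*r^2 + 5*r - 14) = (r - 5)/(r^2 + 9*r + 14)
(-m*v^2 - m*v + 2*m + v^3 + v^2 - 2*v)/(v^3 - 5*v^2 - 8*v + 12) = (-m + v)/(v - 6)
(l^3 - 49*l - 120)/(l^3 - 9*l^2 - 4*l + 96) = (l + 5)/(l - 4)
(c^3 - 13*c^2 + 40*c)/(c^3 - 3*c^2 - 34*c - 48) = c*(c - 5)/(c^2 + 5*c + 6)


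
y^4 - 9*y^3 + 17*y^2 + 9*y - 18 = (y - 6)*(y - 3)*(y - 1)*(y + 1)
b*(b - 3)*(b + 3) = b^3 - 9*b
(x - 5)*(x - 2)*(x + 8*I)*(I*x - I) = I*x^4 - 8*x^3 - 8*I*x^3 + 64*x^2 + 17*I*x^2 - 136*x - 10*I*x + 80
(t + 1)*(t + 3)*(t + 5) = t^3 + 9*t^2 + 23*t + 15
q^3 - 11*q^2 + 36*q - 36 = (q - 6)*(q - 3)*(q - 2)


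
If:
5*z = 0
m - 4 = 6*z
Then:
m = 4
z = 0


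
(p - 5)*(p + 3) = p^2 - 2*p - 15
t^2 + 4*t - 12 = (t - 2)*(t + 6)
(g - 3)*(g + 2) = g^2 - g - 6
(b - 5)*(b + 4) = b^2 - b - 20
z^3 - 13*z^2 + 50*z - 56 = (z - 7)*(z - 4)*(z - 2)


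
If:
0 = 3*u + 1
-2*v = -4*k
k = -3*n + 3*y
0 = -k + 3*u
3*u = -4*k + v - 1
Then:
No Solution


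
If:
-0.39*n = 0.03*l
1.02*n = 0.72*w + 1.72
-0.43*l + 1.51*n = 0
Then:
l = 0.00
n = 0.00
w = -2.39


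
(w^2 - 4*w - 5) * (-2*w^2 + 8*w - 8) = -2*w^4 + 16*w^3 - 30*w^2 - 8*w + 40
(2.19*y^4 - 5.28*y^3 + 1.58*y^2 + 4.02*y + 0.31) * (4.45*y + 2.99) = 9.7455*y^5 - 16.9479*y^4 - 8.7562*y^3 + 22.6132*y^2 + 13.3993*y + 0.9269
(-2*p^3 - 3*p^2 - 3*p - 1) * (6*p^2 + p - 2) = -12*p^5 - 20*p^4 - 17*p^3 - 3*p^2 + 5*p + 2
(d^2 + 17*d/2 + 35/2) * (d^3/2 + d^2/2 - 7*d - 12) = d^5/2 + 19*d^4/4 + 6*d^3 - 251*d^2/4 - 449*d/2 - 210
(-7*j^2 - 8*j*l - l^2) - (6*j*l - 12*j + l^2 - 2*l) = -7*j^2 - 14*j*l + 12*j - 2*l^2 + 2*l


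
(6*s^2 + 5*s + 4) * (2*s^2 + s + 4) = 12*s^4 + 16*s^3 + 37*s^2 + 24*s + 16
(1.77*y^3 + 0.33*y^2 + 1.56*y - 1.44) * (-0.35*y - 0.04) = -0.6195*y^4 - 0.1863*y^3 - 0.5592*y^2 + 0.4416*y + 0.0576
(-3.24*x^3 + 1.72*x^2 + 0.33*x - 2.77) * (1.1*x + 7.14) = -3.564*x^4 - 21.2416*x^3 + 12.6438*x^2 - 0.6908*x - 19.7778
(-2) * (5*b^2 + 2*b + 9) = -10*b^2 - 4*b - 18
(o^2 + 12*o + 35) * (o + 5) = o^3 + 17*o^2 + 95*o + 175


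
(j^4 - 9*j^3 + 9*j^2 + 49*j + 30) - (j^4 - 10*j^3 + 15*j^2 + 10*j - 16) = j^3 - 6*j^2 + 39*j + 46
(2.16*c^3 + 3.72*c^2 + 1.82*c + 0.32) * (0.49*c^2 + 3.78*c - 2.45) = 1.0584*c^5 + 9.9876*c^4 + 9.6614*c^3 - 2.0776*c^2 - 3.2494*c - 0.784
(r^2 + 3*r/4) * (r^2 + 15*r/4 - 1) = r^4 + 9*r^3/2 + 29*r^2/16 - 3*r/4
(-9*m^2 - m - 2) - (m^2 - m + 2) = -10*m^2 - 4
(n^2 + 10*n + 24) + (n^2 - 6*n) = 2*n^2 + 4*n + 24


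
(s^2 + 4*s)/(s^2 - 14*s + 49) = s*(s + 4)/(s^2 - 14*s + 49)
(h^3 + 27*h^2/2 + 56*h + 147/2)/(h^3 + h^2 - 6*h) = (2*h^2 + 21*h + 49)/(2*h*(h - 2))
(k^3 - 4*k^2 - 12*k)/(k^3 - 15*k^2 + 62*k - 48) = k*(k + 2)/(k^2 - 9*k + 8)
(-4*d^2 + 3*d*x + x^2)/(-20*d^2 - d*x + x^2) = (-d + x)/(-5*d + x)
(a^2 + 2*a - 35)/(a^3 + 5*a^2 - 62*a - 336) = (a - 5)/(a^2 - 2*a - 48)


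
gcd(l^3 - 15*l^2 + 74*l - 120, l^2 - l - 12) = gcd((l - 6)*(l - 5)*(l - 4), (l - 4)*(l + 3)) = l - 4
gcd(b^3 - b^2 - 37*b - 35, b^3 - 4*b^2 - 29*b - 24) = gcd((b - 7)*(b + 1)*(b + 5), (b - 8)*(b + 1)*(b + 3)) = b + 1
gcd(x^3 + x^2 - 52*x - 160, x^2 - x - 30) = x + 5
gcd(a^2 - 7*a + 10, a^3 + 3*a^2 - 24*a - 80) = a - 5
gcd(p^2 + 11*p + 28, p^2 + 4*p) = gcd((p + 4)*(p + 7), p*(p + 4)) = p + 4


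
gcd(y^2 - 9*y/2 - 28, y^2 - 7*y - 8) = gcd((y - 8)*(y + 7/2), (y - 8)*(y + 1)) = y - 8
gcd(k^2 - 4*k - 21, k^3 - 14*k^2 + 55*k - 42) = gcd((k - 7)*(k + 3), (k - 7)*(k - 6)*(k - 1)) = k - 7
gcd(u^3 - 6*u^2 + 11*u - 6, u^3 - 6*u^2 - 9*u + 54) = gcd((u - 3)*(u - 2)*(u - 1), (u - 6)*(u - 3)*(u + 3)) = u - 3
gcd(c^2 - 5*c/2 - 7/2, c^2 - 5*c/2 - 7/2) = c^2 - 5*c/2 - 7/2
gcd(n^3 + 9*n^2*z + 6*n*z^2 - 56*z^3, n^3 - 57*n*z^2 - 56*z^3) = n + 7*z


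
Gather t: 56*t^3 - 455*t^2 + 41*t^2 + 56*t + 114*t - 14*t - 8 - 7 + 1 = 56*t^3 - 414*t^2 + 156*t - 14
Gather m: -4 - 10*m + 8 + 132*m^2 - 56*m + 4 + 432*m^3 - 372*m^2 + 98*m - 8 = 432*m^3 - 240*m^2 + 32*m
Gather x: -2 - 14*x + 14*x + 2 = 0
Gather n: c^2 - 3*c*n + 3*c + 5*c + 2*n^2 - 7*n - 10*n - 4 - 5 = c^2 + 8*c + 2*n^2 + n*(-3*c - 17) - 9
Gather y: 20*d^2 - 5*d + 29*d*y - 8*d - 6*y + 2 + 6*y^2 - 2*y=20*d^2 - 13*d + 6*y^2 + y*(29*d - 8) + 2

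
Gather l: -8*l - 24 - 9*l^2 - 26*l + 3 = -9*l^2 - 34*l - 21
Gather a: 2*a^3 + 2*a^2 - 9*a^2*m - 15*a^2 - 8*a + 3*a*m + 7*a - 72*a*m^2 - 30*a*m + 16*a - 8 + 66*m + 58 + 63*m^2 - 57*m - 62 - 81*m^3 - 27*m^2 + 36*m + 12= 2*a^3 + a^2*(-9*m - 13) + a*(-72*m^2 - 27*m + 15) - 81*m^3 + 36*m^2 + 45*m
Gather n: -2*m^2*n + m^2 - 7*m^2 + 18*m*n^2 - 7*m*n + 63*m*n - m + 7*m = -6*m^2 + 18*m*n^2 + 6*m + n*(-2*m^2 + 56*m)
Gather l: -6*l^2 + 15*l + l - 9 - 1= -6*l^2 + 16*l - 10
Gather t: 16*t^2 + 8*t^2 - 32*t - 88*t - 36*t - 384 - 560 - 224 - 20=24*t^2 - 156*t - 1188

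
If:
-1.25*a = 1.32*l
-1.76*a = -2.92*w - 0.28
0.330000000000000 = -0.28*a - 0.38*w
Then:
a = -0.58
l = 0.55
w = -0.44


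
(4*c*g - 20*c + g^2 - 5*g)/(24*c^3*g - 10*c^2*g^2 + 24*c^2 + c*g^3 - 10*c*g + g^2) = (4*c*g - 20*c + g^2 - 5*g)/(24*c^3*g - 10*c^2*g^2 + 24*c^2 + c*g^3 - 10*c*g + g^2)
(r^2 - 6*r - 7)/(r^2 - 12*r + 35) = (r + 1)/(r - 5)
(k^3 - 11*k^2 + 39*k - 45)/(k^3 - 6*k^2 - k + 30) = (k - 3)/(k + 2)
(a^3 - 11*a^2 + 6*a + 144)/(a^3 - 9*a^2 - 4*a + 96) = (a - 6)/(a - 4)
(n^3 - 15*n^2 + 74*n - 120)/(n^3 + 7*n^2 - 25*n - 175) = (n^2 - 10*n + 24)/(n^2 + 12*n + 35)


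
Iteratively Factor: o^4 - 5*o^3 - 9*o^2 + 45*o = (o)*(o^3 - 5*o^2 - 9*o + 45) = o*(o - 3)*(o^2 - 2*o - 15) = o*(o - 3)*(o + 3)*(o - 5)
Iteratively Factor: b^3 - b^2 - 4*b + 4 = (b - 1)*(b^2 - 4) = (b - 2)*(b - 1)*(b + 2)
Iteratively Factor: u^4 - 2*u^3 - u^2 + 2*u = (u - 1)*(u^3 - u^2 - 2*u) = (u - 1)*(u + 1)*(u^2 - 2*u) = u*(u - 1)*(u + 1)*(u - 2)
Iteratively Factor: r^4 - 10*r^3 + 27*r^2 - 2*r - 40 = (r + 1)*(r^3 - 11*r^2 + 38*r - 40) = (r - 2)*(r + 1)*(r^2 - 9*r + 20) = (r - 5)*(r - 2)*(r + 1)*(r - 4)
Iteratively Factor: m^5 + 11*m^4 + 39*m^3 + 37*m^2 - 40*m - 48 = (m - 1)*(m^4 + 12*m^3 + 51*m^2 + 88*m + 48) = (m - 1)*(m + 3)*(m^3 + 9*m^2 + 24*m + 16) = (m - 1)*(m + 3)*(m + 4)*(m^2 + 5*m + 4) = (m - 1)*(m + 3)*(m + 4)^2*(m + 1)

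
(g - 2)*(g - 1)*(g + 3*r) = g^3 + 3*g^2*r - 3*g^2 - 9*g*r + 2*g + 6*r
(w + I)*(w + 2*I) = w^2 + 3*I*w - 2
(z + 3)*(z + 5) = z^2 + 8*z + 15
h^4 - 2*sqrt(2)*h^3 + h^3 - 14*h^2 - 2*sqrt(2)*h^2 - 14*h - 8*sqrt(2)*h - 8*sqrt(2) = (h + 1)*(h - 4*sqrt(2))*(h + sqrt(2))^2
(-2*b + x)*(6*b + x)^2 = -72*b^3 + 12*b^2*x + 10*b*x^2 + x^3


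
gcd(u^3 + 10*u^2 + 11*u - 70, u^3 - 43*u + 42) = u + 7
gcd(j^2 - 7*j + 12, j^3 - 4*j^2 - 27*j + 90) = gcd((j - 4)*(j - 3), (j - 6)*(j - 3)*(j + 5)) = j - 3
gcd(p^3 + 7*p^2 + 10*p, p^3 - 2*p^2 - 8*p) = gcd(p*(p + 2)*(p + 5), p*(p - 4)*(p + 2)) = p^2 + 2*p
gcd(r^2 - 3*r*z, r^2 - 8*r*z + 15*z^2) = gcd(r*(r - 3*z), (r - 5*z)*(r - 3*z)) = -r + 3*z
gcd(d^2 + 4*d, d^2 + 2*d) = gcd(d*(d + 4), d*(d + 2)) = d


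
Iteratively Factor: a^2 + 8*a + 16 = (a + 4)*(a + 4)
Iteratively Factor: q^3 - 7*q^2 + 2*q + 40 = (q - 5)*(q^2 - 2*q - 8) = (q - 5)*(q - 4)*(q + 2)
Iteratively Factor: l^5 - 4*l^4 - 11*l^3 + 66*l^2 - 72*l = (l - 2)*(l^4 - 2*l^3 - 15*l^2 + 36*l) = (l - 3)*(l - 2)*(l^3 + l^2 - 12*l) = (l - 3)*(l - 2)*(l + 4)*(l^2 - 3*l) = (l - 3)^2*(l - 2)*(l + 4)*(l)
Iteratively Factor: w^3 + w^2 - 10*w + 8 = (w + 4)*(w^2 - 3*w + 2) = (w - 2)*(w + 4)*(w - 1)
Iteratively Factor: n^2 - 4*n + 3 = (n - 1)*(n - 3)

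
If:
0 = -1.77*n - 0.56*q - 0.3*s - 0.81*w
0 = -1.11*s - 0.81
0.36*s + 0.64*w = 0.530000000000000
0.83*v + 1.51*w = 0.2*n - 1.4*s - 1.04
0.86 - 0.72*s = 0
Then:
No Solution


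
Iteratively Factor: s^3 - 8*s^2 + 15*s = (s - 5)*(s^2 - 3*s) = (s - 5)*(s - 3)*(s)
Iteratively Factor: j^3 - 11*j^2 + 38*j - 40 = (j - 5)*(j^2 - 6*j + 8) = (j - 5)*(j - 4)*(j - 2)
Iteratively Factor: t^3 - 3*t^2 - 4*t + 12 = (t - 2)*(t^2 - t - 6) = (t - 3)*(t - 2)*(t + 2)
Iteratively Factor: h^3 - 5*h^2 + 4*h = (h)*(h^2 - 5*h + 4) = h*(h - 4)*(h - 1)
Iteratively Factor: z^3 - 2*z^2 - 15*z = (z - 5)*(z^2 + 3*z) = z*(z - 5)*(z + 3)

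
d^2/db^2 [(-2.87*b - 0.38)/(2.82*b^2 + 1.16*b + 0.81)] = (-(2.87*b + 0.38)*(5.64*b + 1.16)*(11.28*b + 2.32) + (48.5604*b + 8.8016)*(2.82*b^2 + 1.16*b + 0.81))/(2.82*b^2 + 1.16*b + 0.81)^3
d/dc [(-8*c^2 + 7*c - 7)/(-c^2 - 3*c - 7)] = (31*c^2 + 98*c - 70)/(c^4 + 6*c^3 + 23*c^2 + 42*c + 49)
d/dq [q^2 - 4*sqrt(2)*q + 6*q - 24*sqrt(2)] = 2*q - 4*sqrt(2) + 6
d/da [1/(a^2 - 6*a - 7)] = 2*(3 - a)/(-a^2 + 6*a + 7)^2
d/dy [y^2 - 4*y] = 2*y - 4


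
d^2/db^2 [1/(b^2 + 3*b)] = 2*(-b*(b + 3) + (2*b + 3)^2)/(b^3*(b + 3)^3)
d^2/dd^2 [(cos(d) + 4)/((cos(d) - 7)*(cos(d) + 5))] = (-18*(1 - cos(d)^2)^2 - cos(d)^5 - 184*cos(d)^3 - 518*cos(d)^2 - 783*cos(d) + 190)/((cos(d) - 7)^3*(cos(d) + 5)^3)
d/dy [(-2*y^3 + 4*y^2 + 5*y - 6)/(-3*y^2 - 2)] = (6*y^4 + 27*y^2 - 52*y - 10)/(9*y^4 + 12*y^2 + 4)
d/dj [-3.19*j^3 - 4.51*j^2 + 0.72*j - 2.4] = -9.57*j^2 - 9.02*j + 0.72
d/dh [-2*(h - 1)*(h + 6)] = -4*h - 10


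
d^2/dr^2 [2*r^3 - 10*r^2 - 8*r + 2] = 12*r - 20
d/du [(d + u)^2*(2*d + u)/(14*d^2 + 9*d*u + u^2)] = (13*d^2 + 14*d*u + u^2)/(49*d^2 + 14*d*u + u^2)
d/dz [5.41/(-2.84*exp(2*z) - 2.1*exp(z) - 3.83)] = (30.7288*exp(z) + 11.361)*exp(z)/(2.84*exp(2*z) + 2.1*exp(z) + 3.83)^2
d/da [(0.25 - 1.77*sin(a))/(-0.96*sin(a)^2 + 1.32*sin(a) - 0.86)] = (-1.6992*sin(a)^2 + 0.48*sin(a) + 1.1922)*cos(a)/(0.9216*sin(a)^4 - 2.5344*sin(a)^3 + 3.3936*sin(a)^2 - 2.2704*sin(a) + 0.7396)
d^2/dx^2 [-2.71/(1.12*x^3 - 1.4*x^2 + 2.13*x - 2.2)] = ((18.2112*x - 7.588)*(1.12*x^3 - 1.4*x^2 + 2.13*x - 2.2) - 2.71*(3.36*x^2 - 2.8*x + 2.13)*(6.72*x^2 - 5.6*x + 4.26))/(1.12*x^3 - 1.4*x^2 + 2.13*x - 2.2)^3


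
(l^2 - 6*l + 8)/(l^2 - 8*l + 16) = (l - 2)/(l - 4)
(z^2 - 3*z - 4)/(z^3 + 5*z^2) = (z^2 - 3*z - 4)/(z^2*(z + 5))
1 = 1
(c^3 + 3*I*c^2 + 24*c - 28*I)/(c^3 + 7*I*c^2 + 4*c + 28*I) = (c - 2*I)/(c + 2*I)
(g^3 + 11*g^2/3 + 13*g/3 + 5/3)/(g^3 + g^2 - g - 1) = (g + 5/3)/(g - 1)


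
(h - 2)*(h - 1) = h^2 - 3*h + 2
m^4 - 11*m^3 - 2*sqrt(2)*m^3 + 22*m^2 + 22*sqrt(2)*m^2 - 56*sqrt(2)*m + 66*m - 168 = (m - 7)*(m - 4)*(m - 3*sqrt(2))*(m + sqrt(2))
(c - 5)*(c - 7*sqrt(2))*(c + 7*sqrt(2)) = c^3 - 5*c^2 - 98*c + 490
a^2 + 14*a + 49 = (a + 7)^2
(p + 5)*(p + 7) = p^2 + 12*p + 35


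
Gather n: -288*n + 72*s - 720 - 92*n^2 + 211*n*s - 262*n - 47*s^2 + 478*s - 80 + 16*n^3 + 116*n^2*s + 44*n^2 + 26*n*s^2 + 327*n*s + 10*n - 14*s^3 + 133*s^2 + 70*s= 16*n^3 + n^2*(116*s - 48) + n*(26*s^2 + 538*s - 540) - 14*s^3 + 86*s^2 + 620*s - 800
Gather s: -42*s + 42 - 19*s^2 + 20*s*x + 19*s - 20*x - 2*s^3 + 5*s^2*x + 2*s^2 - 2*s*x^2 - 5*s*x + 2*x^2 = -2*s^3 + s^2*(5*x - 17) + s*(-2*x^2 + 15*x - 23) + 2*x^2 - 20*x + 42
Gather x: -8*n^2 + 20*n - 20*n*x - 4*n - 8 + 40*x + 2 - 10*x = -8*n^2 + 16*n + x*(30 - 20*n) - 6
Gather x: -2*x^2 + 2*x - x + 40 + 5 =-2*x^2 + x + 45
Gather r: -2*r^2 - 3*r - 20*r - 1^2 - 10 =-2*r^2 - 23*r - 11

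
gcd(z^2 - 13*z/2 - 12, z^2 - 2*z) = 1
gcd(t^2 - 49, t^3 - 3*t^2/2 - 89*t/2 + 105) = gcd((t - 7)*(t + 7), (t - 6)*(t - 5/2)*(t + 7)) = t + 7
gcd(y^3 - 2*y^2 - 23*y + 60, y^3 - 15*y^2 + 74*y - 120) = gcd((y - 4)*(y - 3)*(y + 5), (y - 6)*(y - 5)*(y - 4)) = y - 4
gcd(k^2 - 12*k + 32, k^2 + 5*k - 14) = 1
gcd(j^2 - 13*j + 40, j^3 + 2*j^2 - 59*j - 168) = j - 8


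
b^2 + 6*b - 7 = (b - 1)*(b + 7)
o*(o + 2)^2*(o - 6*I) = o^4 + 4*o^3 - 6*I*o^3 + 4*o^2 - 24*I*o^2 - 24*I*o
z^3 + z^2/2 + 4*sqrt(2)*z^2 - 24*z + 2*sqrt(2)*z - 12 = (z + 1/2)*(z - 2*sqrt(2))*(z + 6*sqrt(2))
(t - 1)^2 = t^2 - 2*t + 1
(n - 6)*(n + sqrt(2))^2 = n^3 - 6*n^2 + 2*sqrt(2)*n^2 - 12*sqrt(2)*n + 2*n - 12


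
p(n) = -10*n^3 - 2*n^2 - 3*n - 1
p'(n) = -30*n^2 - 4*n - 3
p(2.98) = -292.34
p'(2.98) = -281.33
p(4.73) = -1118.17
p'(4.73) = -693.11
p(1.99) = -93.70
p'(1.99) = -129.76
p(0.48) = -4.01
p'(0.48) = -11.83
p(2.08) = -105.88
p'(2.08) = -141.11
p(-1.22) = 17.84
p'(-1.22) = -42.77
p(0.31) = -2.42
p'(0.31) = -7.12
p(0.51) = -4.38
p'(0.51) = -12.84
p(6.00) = -2251.00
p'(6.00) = -1107.00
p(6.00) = -2251.00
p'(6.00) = -1107.00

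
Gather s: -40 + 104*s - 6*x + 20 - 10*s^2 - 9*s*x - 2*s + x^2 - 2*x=-10*s^2 + s*(102 - 9*x) + x^2 - 8*x - 20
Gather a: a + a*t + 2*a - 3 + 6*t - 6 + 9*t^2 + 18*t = a*(t + 3) + 9*t^2 + 24*t - 9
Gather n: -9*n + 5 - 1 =4 - 9*n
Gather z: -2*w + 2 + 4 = 6 - 2*w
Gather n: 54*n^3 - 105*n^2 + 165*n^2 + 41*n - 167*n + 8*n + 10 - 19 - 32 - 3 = 54*n^3 + 60*n^2 - 118*n - 44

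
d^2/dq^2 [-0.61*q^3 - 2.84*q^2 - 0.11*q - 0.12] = -3.66*q - 5.68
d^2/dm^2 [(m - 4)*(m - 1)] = 2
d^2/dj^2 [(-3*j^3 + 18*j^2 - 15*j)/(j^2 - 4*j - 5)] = -12/(j^3 + 3*j^2 + 3*j + 1)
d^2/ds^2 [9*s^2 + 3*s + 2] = 18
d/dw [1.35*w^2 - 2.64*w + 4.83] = 2.7*w - 2.64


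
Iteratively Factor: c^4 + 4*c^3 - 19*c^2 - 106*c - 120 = (c + 3)*(c^3 + c^2 - 22*c - 40) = (c + 2)*(c + 3)*(c^2 - c - 20) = (c - 5)*(c + 2)*(c + 3)*(c + 4)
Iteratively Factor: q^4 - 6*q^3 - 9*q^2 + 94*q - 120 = (q + 4)*(q^3 - 10*q^2 + 31*q - 30) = (q - 2)*(q + 4)*(q^2 - 8*q + 15) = (q - 3)*(q - 2)*(q + 4)*(q - 5)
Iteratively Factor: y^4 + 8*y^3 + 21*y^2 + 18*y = (y)*(y^3 + 8*y^2 + 21*y + 18) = y*(y + 3)*(y^2 + 5*y + 6) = y*(y + 3)^2*(y + 2)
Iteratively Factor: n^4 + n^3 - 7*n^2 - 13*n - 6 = (n + 2)*(n^3 - n^2 - 5*n - 3) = (n - 3)*(n + 2)*(n^2 + 2*n + 1) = (n - 3)*(n + 1)*(n + 2)*(n + 1)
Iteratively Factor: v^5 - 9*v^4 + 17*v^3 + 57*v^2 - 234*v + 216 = (v - 3)*(v^4 - 6*v^3 - v^2 + 54*v - 72) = (v - 3)*(v + 3)*(v^3 - 9*v^2 + 26*v - 24) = (v - 4)*(v - 3)*(v + 3)*(v^2 - 5*v + 6) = (v - 4)*(v - 3)^2*(v + 3)*(v - 2)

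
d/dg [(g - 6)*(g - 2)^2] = (g - 2)*(3*g - 14)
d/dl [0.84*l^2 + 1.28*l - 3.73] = 1.68*l + 1.28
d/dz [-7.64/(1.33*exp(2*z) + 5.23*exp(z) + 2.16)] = (20.3224*exp(z) + 39.9572)*exp(z)/(1.33*exp(2*z) + 5.23*exp(z) + 2.16)^2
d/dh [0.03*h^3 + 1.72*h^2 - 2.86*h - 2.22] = 0.09*h^2 + 3.44*h - 2.86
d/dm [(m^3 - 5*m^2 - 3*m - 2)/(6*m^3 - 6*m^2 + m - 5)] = (24*m^4 + 38*m^3 - 2*m^2 + 26*m + 17)/(36*m^6 - 72*m^5 + 48*m^4 - 72*m^3 + 61*m^2 - 10*m + 25)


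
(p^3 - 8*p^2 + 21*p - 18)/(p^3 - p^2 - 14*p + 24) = (p - 3)/(p + 4)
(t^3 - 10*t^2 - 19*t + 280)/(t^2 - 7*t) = t - 3 - 40/t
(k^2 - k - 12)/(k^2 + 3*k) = (k - 4)/k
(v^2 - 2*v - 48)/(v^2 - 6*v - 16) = (v + 6)/(v + 2)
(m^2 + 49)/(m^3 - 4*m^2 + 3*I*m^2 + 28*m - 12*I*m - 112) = (m - 7*I)/(m^2 - 4*m*(1 + I) + 16*I)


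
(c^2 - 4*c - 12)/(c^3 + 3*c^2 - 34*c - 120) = (c + 2)/(c^2 + 9*c + 20)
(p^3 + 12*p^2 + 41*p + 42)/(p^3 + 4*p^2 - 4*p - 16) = (p^2 + 10*p + 21)/(p^2 + 2*p - 8)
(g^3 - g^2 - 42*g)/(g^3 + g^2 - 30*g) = (g - 7)/(g - 5)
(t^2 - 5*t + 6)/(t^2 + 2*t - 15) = (t - 2)/(t + 5)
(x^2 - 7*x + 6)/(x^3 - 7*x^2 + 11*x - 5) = (x - 6)/(x^2 - 6*x + 5)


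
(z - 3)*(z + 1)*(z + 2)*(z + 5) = z^4 + 5*z^3 - 7*z^2 - 41*z - 30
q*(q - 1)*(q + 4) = q^3 + 3*q^2 - 4*q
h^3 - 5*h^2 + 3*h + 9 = (h - 3)^2*(h + 1)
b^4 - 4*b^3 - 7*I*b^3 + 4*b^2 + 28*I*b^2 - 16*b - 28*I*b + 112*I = (b - 4)*(b - 7*I)*(b - 2*I)*(b + 2*I)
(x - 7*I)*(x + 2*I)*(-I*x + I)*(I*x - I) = x^4 - 2*x^3 - 5*I*x^3 + 15*x^2 + 10*I*x^2 - 28*x - 5*I*x + 14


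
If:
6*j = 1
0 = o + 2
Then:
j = 1/6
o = -2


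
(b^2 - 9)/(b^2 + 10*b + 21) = (b - 3)/(b + 7)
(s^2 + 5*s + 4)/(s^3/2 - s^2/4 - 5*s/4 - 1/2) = 4*(s + 4)/(2*s^2 - 3*s - 2)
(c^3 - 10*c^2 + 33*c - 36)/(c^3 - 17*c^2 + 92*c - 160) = (c^2 - 6*c + 9)/(c^2 - 13*c + 40)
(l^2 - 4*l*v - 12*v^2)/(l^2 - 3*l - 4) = (-l^2 + 4*l*v + 12*v^2)/(-l^2 + 3*l + 4)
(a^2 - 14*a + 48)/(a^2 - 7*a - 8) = (a - 6)/(a + 1)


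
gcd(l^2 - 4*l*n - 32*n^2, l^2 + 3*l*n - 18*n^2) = 1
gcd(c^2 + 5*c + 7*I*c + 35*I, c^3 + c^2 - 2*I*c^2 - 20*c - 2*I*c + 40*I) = c + 5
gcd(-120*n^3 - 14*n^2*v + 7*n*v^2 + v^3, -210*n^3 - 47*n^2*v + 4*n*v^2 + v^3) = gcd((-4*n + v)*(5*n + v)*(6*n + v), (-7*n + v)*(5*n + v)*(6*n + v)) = 30*n^2 + 11*n*v + v^2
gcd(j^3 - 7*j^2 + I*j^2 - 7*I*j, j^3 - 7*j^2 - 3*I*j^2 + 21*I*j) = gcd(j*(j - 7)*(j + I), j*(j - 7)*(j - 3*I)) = j^2 - 7*j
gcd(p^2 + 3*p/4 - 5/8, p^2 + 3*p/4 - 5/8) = p^2 + 3*p/4 - 5/8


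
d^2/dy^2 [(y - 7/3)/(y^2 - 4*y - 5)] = 2*((19 - 9*y)*(-y^2 + 4*y + 5) - 4*(y - 2)^2*(3*y - 7))/(3*(-y^2 + 4*y + 5)^3)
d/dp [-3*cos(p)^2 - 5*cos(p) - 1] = (6*cos(p) + 5)*sin(p)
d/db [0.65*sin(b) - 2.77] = 0.65*cos(b)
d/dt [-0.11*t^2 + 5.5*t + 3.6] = 5.5 - 0.22*t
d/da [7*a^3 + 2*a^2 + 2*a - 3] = 21*a^2 + 4*a + 2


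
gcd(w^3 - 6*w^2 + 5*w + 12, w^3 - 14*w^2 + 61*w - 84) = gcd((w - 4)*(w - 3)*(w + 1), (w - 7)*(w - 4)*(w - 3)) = w^2 - 7*w + 12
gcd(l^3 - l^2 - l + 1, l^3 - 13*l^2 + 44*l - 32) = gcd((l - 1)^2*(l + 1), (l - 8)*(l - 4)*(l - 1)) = l - 1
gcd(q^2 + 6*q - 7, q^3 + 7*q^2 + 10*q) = 1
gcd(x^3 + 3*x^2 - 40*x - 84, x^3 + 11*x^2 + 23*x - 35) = x + 7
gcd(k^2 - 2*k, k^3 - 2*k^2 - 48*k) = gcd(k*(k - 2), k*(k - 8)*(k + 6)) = k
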